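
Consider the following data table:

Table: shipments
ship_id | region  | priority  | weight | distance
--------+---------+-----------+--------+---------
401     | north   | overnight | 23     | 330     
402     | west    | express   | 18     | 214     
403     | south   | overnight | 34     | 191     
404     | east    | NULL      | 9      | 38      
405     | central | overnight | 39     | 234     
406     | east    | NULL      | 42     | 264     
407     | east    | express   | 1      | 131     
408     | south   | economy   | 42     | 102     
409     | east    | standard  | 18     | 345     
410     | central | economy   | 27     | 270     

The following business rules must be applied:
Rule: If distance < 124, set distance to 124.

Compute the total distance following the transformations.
2227

Step 1: 2 records have distance < 124
Step 2: These records originally summed to 140
Step 3: After setting to minimum: 2 × 124 = 248
Step 4: Unaffected records sum: 1979
Step 5: Final sum = 248 + 1979 = 2227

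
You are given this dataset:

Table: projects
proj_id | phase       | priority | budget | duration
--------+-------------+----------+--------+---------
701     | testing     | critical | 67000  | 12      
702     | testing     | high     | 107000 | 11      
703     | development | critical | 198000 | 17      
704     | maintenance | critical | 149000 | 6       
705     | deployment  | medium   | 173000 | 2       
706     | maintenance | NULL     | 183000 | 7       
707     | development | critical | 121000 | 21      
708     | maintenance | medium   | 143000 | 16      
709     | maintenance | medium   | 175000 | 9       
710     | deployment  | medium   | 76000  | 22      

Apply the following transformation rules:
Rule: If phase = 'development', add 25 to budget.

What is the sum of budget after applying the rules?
1392050

Step 1: Count records where phase = 'development': 2
Step 2: Total bonus added: 2 × 25 = 50
Step 3: Original sum of budget: 1392000
Step 4: Final sum = 1392000 + 50 = 1392050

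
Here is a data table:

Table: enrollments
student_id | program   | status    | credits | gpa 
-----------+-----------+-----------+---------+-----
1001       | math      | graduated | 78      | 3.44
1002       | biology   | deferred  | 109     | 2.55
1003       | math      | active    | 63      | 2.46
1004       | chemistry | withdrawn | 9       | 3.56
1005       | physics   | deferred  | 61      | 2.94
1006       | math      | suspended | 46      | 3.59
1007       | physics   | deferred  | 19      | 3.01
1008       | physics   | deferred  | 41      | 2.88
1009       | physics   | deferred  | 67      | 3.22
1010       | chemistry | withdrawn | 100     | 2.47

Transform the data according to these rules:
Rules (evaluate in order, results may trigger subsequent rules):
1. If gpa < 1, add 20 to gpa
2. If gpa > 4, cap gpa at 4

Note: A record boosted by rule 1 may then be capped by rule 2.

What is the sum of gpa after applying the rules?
30.12

Step 1: Apply rule 1 to records with gpa < 1
  - 0 records get bonus of 20
  - Of these, 0 records then exceed 4 and get capped
Step 2: Apply rule 2 to records with gpa > 4
  - 0 records (original) are capped
Step 3: Calculate final sum = 30.12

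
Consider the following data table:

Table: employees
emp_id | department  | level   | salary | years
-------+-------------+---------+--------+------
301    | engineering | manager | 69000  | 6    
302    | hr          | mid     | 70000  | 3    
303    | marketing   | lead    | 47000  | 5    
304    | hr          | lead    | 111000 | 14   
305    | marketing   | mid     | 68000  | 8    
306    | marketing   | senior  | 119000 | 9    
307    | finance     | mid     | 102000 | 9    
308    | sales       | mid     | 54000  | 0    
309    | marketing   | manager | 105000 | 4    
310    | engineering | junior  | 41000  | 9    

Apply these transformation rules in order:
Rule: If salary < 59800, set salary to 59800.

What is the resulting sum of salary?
823400

Step 1: 3 records have salary < 59800
Step 2: These records originally summed to 142000
Step 3: After setting to minimum: 3 × 59800 = 179400
Step 4: Unaffected records sum: 644000
Step 5: Final sum = 179400 + 644000 = 823400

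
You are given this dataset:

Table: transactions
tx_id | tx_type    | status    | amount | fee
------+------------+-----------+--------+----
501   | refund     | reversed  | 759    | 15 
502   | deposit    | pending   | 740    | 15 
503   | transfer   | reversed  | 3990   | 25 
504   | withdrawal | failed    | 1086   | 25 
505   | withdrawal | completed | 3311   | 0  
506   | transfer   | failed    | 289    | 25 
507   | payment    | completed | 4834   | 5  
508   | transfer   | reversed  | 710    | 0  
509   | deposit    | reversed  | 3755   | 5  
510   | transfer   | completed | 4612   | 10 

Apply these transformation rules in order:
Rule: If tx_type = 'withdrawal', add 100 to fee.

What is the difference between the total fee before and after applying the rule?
200

Step 1: Original sum of fee = 125
Step 2: 2 records have tx_type = 'withdrawal'
Step 3: Each affected record changes by 100
Step 4: Total change = 2 × 100 = 200
Step 5: New sum = 125 + 200 = 325
Step 6: Difference = |325 - 125| = 200
        (Sum increased by 200)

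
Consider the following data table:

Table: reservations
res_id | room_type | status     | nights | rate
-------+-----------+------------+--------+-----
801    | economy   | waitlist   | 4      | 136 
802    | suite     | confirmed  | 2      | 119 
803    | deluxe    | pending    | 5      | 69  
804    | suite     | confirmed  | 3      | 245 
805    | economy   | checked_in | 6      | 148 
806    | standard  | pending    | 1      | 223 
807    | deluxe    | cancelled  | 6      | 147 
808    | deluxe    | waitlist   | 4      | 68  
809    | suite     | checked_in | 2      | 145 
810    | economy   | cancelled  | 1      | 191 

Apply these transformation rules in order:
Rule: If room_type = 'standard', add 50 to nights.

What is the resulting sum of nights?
84

Step 1: Count records where room_type = 'standard': 1
Step 2: Total bonus added: 1 × 50 = 50
Step 3: Original sum of nights: 34
Step 4: Final sum = 34 + 50 = 84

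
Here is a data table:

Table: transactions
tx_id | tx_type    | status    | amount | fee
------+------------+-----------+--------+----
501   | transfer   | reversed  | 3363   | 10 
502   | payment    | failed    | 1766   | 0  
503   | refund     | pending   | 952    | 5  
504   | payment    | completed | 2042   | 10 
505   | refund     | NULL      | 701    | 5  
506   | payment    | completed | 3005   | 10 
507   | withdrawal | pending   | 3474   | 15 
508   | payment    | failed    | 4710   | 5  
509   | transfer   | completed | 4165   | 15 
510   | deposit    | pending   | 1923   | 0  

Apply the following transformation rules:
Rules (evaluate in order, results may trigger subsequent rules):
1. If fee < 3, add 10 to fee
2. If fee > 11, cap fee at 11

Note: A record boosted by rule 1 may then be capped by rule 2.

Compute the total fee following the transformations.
87

Step 1: Apply rule 1 to records with fee < 3
  - 2 records get bonus of 10
  - Of these, 0 records then exceed 11 and get capped
Step 2: Apply rule 2 to records with fee > 11
  - 2 records (original) are capped
Step 3: Calculate final sum = 87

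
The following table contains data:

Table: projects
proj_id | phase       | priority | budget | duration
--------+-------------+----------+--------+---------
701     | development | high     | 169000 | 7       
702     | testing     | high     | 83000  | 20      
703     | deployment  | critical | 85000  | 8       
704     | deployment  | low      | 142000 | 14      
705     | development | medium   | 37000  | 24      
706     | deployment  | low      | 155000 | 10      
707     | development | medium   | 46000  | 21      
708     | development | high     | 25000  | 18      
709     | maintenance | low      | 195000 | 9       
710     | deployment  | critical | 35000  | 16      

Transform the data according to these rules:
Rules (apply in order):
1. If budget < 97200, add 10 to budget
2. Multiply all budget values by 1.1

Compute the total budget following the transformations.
1069266.0

Step 1: Apply Rule 1 - Add 10 to records with budget < 97200
  - 6 records affected: 311000 + (6 × 10) = 311060
  - Unaffected records: 661000
  - Sum after Rule 1: 972060
Step 2: Apply Rule 2 - Multiply all by 1.1
  - 972060 × 1.1 = 1069266.0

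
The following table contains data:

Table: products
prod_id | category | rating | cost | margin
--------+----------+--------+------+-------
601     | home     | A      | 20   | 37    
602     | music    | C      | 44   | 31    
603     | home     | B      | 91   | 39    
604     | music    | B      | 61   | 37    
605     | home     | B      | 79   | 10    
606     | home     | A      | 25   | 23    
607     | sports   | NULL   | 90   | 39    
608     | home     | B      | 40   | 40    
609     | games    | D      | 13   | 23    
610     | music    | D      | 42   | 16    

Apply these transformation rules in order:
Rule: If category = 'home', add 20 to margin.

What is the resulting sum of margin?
395

Step 1: Count records where category = 'home': 5
Step 2: Total bonus added: 5 × 20 = 100
Step 3: Original sum of margin: 295
Step 4: Final sum = 295 + 100 = 395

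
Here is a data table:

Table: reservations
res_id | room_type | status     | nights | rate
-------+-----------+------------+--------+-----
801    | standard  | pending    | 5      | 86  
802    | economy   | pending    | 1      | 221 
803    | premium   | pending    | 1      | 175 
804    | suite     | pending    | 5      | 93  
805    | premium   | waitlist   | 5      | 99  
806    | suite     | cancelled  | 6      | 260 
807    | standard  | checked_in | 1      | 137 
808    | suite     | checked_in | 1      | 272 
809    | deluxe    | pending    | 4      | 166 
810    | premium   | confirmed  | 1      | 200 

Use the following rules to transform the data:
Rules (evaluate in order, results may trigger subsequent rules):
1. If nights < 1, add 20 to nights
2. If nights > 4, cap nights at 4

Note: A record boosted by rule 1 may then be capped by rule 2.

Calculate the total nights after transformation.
25

Step 1: Apply rule 1 to records with nights < 1
  - 0 records get bonus of 20
  - Of these, 0 records then exceed 4 and get capped
Step 2: Apply rule 2 to records with nights > 4
  - 4 records (original) are capped
Step 3: Calculate final sum = 25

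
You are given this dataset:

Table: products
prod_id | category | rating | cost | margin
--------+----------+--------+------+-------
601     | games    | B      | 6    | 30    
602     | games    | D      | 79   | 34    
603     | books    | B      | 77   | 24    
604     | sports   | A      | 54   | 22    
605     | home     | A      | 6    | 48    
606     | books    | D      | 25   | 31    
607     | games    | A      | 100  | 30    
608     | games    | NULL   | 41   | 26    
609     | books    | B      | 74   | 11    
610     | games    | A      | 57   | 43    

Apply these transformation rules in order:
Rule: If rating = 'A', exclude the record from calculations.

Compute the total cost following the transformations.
302

Step 1: Identify records where rating = 'A'
Step 2: The excluded records sum to 217
Step 3: Original total cost = 519
Step 4: Remaining total = 519 - 217 = 302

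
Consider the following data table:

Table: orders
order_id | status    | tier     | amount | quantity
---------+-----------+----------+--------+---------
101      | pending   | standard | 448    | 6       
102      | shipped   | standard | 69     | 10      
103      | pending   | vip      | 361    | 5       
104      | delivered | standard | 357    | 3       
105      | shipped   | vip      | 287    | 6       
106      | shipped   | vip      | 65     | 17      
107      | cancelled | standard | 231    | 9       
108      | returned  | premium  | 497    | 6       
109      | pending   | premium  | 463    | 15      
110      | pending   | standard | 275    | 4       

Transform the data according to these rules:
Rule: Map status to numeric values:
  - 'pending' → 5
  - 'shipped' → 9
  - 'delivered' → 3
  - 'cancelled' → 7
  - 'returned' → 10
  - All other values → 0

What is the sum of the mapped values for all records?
67

Step 1: Apply mapping to each record
Step 2: Count by status:
  'pending': 4 records × 5 = 20
  'shipped': 3 records × 9 = 27
  'delivered': 1 records × 3 = 3
  'cancelled': 1 records × 7 = 7
  'returned': 1 records × 10 = 10
Step 3: Sum all mapped values = 67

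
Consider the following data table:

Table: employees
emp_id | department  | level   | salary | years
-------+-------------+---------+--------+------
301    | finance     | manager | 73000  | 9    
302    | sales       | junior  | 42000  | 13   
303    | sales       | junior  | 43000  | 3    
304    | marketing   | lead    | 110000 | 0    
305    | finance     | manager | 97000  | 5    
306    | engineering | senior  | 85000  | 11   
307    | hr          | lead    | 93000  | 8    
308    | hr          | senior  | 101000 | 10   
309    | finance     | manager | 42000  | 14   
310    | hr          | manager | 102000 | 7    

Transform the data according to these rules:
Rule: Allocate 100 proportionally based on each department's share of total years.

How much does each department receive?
engineering: 13.75, finance: 35.0, hr: 31.25, marketing: 0.0, sales: 20.0

Step 1: Calculate total years = 80
Step 2: Calculate each department's proportion:
  engineering: 11/80 = 13.75% → 13.75
  finance: 28/80 = 35.00% → 35.0
  hr: 25/80 = 31.25% → 31.25
  marketing: 0/80 = 0.00% → 0.0
  sales: 16/80 = 20.00% → 20.0
Step 3: Verify: sum of allocations ≈ 100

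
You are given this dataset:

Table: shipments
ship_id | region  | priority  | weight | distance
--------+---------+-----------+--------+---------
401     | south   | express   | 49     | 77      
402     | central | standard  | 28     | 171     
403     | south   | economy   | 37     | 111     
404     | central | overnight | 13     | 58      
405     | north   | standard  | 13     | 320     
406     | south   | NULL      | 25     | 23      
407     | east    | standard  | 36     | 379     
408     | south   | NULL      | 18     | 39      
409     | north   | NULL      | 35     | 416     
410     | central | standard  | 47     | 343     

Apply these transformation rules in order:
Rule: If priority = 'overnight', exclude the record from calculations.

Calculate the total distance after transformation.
1879

Step 1: Identify records where priority = 'overnight'
Step 2: The excluded records sum to 58
Step 3: Original total distance = 1937
Step 4: Remaining total = 1937 - 58 = 1879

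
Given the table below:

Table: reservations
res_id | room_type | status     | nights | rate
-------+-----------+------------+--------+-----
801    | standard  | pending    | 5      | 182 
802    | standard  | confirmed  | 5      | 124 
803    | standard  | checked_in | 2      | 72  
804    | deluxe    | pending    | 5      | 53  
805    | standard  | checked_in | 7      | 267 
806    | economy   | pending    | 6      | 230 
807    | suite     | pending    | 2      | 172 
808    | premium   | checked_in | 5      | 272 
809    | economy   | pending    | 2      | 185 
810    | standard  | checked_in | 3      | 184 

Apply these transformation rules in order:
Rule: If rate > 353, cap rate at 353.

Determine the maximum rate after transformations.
272

Step 1: Original maximum rate = 272
Step 2: Check cap of 353 against maximum
Step 3: No records exceed the cap (max 272 <= cap 353), so no capping applies
Step 4: Maximum after transformation = 272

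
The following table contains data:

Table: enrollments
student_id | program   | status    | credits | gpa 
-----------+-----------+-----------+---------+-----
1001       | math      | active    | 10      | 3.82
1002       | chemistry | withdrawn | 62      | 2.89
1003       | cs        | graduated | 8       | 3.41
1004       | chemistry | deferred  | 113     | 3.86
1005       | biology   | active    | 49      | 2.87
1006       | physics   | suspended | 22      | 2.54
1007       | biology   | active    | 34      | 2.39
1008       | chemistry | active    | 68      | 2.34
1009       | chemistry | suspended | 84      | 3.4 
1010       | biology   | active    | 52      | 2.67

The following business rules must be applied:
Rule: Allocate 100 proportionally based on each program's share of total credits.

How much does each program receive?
biology: 26.89, chemistry: 65.14, cs: 1.59, math: 1.99, physics: 4.38

Step 1: Calculate total credits = 502
Step 2: Calculate each program's proportion:
  biology: 135/502 = 26.89% → 26.89
  chemistry: 327/502 = 65.14% → 65.14
  cs: 8/502 = 1.59% → 1.59
  math: 10/502 = 1.99% → 1.99
  physics: 22/502 = 4.38% → 4.38
Step 3: Verify: sum of allocations ≈ 100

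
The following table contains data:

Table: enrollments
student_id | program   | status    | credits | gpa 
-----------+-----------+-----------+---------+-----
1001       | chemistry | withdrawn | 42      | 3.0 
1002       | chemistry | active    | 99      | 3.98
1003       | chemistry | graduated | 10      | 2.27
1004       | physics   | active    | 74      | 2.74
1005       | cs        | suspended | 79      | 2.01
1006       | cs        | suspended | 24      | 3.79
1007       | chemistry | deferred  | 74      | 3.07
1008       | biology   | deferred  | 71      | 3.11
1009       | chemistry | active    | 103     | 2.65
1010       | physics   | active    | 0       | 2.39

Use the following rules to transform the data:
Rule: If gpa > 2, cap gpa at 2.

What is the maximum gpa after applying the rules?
2

Step 1: Original maximum gpa = 3.98
Step 2: Apply cap at 2
Step 3: 10 records had gpa > 2 and were capped
Step 4: Maximum after transformation = 2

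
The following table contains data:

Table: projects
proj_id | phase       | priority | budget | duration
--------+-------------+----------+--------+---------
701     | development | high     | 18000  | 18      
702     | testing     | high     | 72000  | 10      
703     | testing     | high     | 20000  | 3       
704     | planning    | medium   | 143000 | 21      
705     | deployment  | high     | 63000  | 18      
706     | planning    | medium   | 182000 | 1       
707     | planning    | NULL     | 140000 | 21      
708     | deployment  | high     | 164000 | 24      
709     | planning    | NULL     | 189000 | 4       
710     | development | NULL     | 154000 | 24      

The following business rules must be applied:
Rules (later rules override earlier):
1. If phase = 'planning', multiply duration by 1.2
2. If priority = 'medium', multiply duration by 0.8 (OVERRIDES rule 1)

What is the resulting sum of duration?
144.6

Step 1: Rule 2 takes priority for records with priority = 'medium'
  - 2 records: 22 × 0.8 = 17.6
Step 2: Rule 1 applies to remaining records with phase = 'planning'
  - 2 records: 25 × 1.2 = 30.0
Step 3: Other records unchanged: 97
Step 4: Final sum = 17.6 + 30.0 + 97 = 144.6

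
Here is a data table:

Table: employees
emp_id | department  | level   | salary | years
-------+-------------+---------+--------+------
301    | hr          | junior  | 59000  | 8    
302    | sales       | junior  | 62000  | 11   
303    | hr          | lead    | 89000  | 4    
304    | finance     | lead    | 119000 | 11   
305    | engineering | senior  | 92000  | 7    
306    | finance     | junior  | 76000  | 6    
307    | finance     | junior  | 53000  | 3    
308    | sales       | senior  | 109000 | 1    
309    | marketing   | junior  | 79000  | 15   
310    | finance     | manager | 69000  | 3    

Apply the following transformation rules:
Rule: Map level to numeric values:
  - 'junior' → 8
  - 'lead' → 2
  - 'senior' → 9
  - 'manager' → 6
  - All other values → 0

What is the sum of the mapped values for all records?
68

Step 1: Apply mapping to each record
Step 2: Count by status:
  'junior': 5 records × 8 = 40
  'lead': 2 records × 2 = 4
  'senior': 2 records × 9 = 18
  'manager': 1 records × 6 = 6
Step 3: Sum all mapped values = 68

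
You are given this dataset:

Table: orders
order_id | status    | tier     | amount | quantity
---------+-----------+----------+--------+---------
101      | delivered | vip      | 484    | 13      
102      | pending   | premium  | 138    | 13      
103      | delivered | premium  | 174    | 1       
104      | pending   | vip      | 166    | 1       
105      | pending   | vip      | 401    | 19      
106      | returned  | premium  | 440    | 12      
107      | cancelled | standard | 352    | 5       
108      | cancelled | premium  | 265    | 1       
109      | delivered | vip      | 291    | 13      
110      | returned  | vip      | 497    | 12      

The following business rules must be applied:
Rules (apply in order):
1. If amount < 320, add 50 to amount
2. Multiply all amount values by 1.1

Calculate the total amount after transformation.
3803.8

Step 1: Apply Rule 1 - Add 50 to records with amount < 320
  - 5 records affected: 1034 + (5 × 50) = 1284
  - Unaffected records: 2174
  - Sum after Rule 1: 3458
Step 2: Apply Rule 2 - Multiply all by 1.1
  - 3458 × 1.1 = 3803.8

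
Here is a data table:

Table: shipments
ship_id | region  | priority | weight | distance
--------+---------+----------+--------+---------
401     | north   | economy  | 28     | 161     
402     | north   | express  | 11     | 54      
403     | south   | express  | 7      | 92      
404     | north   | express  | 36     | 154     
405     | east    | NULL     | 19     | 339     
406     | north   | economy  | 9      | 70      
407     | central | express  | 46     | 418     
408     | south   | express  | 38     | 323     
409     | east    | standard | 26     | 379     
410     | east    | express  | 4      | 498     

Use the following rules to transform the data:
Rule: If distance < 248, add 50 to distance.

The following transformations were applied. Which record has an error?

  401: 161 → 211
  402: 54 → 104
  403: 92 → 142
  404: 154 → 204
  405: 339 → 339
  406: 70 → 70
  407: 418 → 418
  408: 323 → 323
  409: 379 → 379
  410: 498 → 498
Record 406 has an error. The correct transformed value should be 120, not 70.

Step 1: Check each record against the rule
Step 2: Record 406 has distance = 70
Step 3: Since 70 < 248, the bonus should have been applied
Step 4: Correct value = 120, but claimed value = 70
Conclusion: Record 406 has the error.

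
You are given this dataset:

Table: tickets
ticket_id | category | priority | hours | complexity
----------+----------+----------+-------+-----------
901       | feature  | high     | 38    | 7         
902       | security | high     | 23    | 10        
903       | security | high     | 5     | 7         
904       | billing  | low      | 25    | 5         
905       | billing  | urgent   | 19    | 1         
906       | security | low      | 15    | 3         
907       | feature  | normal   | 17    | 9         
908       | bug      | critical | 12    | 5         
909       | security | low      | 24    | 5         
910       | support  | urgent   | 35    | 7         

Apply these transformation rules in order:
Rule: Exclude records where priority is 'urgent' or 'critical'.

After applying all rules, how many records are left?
7

Step 1: Count records to exclude
  - 2 (urgent) + 1 (critical) = 3 records
Step 2: Total records: 10
Step 3: Remaining = 10 - 3 = 7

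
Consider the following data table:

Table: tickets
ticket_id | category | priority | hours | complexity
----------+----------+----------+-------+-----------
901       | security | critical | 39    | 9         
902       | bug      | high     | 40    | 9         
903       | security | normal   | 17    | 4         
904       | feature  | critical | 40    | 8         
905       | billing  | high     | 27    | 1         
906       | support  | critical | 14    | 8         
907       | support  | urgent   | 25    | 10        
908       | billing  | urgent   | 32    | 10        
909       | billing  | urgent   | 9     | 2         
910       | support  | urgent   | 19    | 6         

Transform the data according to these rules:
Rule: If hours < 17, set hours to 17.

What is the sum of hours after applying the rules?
273

Step 1: 2 records have hours < 17
Step 2: These records originally summed to 23
Step 3: After setting to minimum: 2 × 17 = 34
Step 4: Unaffected records sum: 239
Step 5: Final sum = 34 + 239 = 273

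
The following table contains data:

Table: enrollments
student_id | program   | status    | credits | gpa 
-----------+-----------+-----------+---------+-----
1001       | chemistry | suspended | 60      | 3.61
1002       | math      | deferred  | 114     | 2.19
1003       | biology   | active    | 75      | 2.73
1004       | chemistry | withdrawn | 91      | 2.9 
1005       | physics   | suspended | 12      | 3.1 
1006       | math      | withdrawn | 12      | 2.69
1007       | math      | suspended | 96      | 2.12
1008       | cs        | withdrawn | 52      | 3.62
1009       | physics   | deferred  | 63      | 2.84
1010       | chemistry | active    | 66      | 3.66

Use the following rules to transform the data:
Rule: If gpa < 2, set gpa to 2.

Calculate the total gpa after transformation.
29.46

Step 1: 0 records have gpa < 2
Step 2: These records originally summed to 0
Step 3: After setting to minimum: 0 × 2 = 0
Step 4: Unaffected records sum: 29.46
Step 5: Final sum = 0 + 29.46 = 29.46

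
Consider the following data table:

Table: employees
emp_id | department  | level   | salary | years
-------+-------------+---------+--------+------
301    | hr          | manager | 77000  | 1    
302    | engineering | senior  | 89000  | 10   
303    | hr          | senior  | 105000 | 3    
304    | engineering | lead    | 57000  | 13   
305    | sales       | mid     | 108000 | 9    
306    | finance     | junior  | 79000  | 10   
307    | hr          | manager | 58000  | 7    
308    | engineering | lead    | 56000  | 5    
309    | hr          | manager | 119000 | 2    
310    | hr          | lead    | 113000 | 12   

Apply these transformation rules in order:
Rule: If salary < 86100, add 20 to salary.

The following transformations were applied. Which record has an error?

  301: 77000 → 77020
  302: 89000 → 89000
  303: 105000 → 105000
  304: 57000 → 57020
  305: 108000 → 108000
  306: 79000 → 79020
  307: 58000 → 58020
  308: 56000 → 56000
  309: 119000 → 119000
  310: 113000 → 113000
Record 308 has an error. The correct transformed value should be 56020, not 56000.

Step 1: Check each record against the rule
Step 2: Record 308 has salary = 56000
Step 3: Since 56000 < 86100, the bonus should have been applied
Step 4: Correct value = 56020, but claimed value = 56000
Conclusion: Record 308 has the error.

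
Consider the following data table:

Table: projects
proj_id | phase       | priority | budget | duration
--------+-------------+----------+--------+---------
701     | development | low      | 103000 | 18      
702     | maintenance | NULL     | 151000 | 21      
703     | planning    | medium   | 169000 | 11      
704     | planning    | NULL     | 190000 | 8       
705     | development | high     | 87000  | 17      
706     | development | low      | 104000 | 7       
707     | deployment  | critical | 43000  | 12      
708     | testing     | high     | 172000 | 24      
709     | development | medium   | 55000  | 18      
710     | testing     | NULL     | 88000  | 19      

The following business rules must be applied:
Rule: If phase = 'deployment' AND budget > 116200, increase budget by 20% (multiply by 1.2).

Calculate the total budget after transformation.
1162000

Step 1: Find records where phase = 'deployment' AND budget > 116200
Step 2: 0 records match, summing to 0
Step 3: After multiplier: 0 × 1.2 = 0.0
Step 4: Unaffected records sum: 1162000
Step 5: Final sum = 0.0 + 1162000 = 1162000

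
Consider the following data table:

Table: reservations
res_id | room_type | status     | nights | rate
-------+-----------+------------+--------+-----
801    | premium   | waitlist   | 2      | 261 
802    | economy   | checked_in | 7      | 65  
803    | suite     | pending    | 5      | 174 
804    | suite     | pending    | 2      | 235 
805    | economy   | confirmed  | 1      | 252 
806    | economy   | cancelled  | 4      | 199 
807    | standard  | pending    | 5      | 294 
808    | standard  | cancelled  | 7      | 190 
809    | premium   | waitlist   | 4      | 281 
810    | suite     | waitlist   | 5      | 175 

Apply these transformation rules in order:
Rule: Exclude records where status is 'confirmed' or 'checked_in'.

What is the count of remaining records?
8

Step 1: Count records to exclude
  - 1 (confirmed) + 1 (checked_in) = 2 records
Step 2: Total records: 10
Step 3: Remaining = 10 - 2 = 8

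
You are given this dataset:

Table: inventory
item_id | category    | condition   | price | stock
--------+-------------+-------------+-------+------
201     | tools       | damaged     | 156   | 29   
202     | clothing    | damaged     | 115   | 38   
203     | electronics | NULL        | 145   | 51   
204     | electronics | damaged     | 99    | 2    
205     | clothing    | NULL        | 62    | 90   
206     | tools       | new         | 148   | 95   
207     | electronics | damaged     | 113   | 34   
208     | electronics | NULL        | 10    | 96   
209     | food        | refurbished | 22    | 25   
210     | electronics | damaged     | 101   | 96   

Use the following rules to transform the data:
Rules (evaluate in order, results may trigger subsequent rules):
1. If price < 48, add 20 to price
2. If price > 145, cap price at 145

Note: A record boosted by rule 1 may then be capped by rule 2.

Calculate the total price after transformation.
997

Step 1: Apply rule 1 to records with price < 48
  - 2 records get bonus of 20
  - Of these, 0 records then exceed 145 and get capped
Step 2: Apply rule 2 to records with price > 145
  - 2 records (original) are capped
Step 3: Calculate final sum = 997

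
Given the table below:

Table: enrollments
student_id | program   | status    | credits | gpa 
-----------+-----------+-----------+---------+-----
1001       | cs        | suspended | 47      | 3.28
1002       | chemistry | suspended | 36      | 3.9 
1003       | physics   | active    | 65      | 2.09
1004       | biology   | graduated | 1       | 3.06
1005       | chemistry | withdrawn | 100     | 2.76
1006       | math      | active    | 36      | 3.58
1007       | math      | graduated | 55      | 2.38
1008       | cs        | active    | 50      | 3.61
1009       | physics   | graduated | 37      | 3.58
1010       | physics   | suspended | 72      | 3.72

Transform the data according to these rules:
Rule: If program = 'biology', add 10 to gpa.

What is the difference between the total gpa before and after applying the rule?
10.0

Step 1: Original sum of gpa = 31.96
Step 2: 1 records have program = 'biology'
Step 3: Each affected record changes by 10
Step 4: Total change = 1 × 10 = 10
Step 5: New sum = 31.96 + 10 = 41.96
Step 6: Difference = |41.96 - 31.96| = 10.0
        (Sum increased by 10.0)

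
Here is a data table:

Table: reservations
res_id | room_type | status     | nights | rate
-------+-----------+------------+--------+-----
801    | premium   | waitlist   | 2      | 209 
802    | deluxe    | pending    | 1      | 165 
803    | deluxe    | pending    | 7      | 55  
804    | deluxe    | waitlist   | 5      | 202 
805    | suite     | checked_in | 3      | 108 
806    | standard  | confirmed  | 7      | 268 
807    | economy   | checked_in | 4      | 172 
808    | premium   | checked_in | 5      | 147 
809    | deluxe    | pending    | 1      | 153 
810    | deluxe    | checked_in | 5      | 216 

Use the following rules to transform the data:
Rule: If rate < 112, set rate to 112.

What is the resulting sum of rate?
1756

Step 1: 2 records have rate < 112
Step 2: These records originally summed to 163
Step 3: After setting to minimum: 2 × 112 = 224
Step 4: Unaffected records sum: 1532
Step 5: Final sum = 224 + 1532 = 1756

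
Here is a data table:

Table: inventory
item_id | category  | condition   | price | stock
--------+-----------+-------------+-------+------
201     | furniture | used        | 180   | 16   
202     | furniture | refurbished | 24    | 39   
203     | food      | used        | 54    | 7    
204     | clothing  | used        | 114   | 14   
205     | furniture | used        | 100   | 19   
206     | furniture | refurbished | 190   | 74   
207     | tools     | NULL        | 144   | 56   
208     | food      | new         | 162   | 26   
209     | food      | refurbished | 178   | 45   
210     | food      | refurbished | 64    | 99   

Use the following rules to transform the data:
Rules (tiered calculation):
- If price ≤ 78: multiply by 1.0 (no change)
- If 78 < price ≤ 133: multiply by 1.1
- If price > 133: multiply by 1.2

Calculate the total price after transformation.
1402.2

Step 1: Tier 1 (price ≤ 78): 3 records, sum = 142 × 1.0 = 142.0
Step 2: Tier 2 (78 < price ≤ 133): 2 records, sum = 214 × 1.1 = 235.4
Step 3: Tier 3 (price > 133): 5 records, sum = 854 × 1.2 = 1024.8
Step 4: Final sum = 142.0 + 235.4 + 1024.8 = 1402.2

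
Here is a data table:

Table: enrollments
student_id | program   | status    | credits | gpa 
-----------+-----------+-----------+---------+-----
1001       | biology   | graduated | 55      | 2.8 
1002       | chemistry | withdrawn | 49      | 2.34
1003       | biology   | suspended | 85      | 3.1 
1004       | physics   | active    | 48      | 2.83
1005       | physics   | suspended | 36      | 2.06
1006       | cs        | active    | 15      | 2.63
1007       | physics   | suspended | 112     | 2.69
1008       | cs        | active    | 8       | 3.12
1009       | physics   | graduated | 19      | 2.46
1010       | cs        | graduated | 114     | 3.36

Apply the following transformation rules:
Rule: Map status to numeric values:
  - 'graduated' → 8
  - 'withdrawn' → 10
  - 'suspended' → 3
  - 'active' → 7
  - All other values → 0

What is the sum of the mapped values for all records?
64

Step 1: Apply mapping to each record
Step 2: Count by status:
  'graduated': 3 records × 8 = 24
  'withdrawn': 1 records × 10 = 10
  'suspended': 3 records × 3 = 9
  'active': 3 records × 7 = 21
Step 3: Sum all mapped values = 64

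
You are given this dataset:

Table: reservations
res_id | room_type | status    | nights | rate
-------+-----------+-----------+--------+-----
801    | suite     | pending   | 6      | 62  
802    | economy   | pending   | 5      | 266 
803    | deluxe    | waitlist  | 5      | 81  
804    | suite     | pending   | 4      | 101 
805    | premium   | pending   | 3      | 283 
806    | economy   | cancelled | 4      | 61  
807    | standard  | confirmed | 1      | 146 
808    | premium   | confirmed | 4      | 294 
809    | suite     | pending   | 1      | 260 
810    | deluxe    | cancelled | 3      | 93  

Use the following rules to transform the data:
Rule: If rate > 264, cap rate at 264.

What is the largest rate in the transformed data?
264

Step 1: Original maximum rate = 294
Step 2: Apply cap at 264
Step 3: 3 records had rate > 264 and were capped
Step 4: Maximum after transformation = 264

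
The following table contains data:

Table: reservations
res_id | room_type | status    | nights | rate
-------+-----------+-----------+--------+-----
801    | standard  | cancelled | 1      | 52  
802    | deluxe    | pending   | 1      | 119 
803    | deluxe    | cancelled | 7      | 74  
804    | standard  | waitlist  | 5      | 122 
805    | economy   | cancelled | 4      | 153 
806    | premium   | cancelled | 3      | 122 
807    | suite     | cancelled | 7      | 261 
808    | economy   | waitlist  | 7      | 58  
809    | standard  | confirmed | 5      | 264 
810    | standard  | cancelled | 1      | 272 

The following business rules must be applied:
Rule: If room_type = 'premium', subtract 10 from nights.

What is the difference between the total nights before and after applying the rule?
10

Step 1: Original sum of nights = 41
Step 2: 1 records have room_type = 'premium'
Step 3: Each affected record changes by -10
Step 4: Total change = 1 × -10 = -10
Step 5: New sum = 41 + -10 = 31
Step 6: Difference = |31 - 41| = 10
        (Sum decreased by 10)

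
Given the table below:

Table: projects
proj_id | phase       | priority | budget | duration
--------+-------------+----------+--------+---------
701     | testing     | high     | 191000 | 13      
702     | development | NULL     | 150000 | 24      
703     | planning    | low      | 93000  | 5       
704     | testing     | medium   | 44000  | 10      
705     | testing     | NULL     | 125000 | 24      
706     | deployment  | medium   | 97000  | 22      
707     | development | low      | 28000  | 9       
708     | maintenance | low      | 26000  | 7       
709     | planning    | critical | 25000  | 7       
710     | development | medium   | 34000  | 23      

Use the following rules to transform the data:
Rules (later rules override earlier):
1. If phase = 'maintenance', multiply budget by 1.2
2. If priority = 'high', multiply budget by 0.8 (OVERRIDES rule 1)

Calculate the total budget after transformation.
780000.0

Step 1: Rule 2 takes priority for records with priority = 'high'
  - 1 records: 191000 × 0.8 = 152800.0
Step 2: Rule 1 applies to remaining records with phase = 'maintenance'
  - 1 records: 26000 × 1.2 = 31200.0
Step 3: Other records unchanged: 596000
Step 4: Final sum = 152800.0 + 31200.0 + 596000 = 780000.0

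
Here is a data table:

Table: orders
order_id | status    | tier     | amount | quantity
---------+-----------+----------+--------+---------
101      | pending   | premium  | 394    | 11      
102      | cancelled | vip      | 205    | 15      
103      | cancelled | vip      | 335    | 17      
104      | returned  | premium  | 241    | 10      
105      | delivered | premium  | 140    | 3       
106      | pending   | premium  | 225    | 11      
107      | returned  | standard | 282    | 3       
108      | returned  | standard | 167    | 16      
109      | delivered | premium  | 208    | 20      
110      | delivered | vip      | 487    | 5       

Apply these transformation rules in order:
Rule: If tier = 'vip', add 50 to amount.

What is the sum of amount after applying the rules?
2834

Step 1: Count records where tier = 'vip': 3
Step 2: Total bonus added: 3 × 50 = 150
Step 3: Original sum of amount: 2684
Step 4: Final sum = 2684 + 150 = 2834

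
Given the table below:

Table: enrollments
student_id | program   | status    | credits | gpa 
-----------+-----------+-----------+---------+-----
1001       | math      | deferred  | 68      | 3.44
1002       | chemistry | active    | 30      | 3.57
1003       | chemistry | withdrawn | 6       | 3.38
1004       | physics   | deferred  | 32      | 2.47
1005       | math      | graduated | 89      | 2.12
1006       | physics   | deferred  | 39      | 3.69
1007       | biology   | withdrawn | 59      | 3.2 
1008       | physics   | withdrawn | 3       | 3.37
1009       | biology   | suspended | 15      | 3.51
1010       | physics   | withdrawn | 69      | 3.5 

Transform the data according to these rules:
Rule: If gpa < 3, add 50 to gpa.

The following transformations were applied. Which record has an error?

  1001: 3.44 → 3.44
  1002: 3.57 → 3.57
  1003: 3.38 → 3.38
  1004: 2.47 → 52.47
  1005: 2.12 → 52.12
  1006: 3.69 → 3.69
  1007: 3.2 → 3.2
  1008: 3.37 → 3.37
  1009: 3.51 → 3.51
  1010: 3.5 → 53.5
Record 1010 has an error. The correct transformed value should be 3.5, not 53.5.

Step 1: Check each record against the rule
Step 2: Record 1010 has gpa = 3.5
Step 3: Since 3.5 >= 3, the bonus should not have been applied
Step 4: Correct value = 3.5, but claimed value = 53.5
Conclusion: Record 1010 has the error.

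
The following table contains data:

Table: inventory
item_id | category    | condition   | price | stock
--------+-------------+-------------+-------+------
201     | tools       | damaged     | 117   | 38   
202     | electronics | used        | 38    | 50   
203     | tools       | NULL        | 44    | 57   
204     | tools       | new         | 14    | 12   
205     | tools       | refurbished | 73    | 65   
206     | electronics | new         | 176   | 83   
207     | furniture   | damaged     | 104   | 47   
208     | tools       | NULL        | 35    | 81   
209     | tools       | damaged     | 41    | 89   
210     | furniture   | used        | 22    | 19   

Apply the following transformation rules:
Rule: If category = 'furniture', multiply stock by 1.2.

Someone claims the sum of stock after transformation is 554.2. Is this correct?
Yes, the result is correct.

Step 1: Calculate the correct sum after transformation
Step 2: Apply multiplier 1.2 to records where category = 'furniture'
Step 3: Correct result = 554.2
Step 4: Claimed result = 554.2
Step 5: 554.2 = 554.2 ✓
Conclusion: The claimed result is correct.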